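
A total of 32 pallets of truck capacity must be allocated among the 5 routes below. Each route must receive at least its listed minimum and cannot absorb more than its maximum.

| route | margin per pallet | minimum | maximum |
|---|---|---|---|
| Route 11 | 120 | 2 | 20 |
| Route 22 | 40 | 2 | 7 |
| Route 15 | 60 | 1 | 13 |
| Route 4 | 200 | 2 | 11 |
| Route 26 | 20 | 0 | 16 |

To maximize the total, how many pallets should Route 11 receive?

18

Meeting every minimum uses 2+2+1+2+0 = 7 pallets, leaving 25.
Highest margin per pallet first: Route 4 200 > Route 11 120 > Route 15 60 > Route 22 40 > Route 26 20.
Route 4: +9 to 11 (cap) → 16 left.
Route 11: +16 (room for 18) → 18. Pool exhausted.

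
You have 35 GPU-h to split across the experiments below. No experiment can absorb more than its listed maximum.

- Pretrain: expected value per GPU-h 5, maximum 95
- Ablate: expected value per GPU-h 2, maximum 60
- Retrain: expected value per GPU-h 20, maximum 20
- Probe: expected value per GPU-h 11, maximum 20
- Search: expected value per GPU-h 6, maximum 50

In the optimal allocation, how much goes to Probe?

15

Rank by expected value per GPU-h: Retrain 20 > Probe 11 > Search 6 > Pretrain 5 > Ablate 2.
Give Retrain 20 to hit its cap of 20 ; 15 left.
Probe: +15 (room for 20) → 15. Pool exhausted.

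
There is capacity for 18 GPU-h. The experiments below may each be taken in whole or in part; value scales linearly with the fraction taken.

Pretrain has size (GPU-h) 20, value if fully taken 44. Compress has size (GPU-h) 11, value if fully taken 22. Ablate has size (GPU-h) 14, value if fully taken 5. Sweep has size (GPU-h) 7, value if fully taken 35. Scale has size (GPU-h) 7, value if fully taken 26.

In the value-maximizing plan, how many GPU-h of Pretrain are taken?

4

Sort by value density: Sweep 35/7≈5, Scale 26/7≈3.71, Pretrain 44/20≈2.2, Compress 22/11≈2, Ablate 5/14≈0.357.
Take all of Sweep (7 GPU-h, value 35) ; 11 GPU-h left.
Scale: take in full, 7 GPU-h for value 26 ; 4 left.
4 GPU-h left: a 4/20 share of Pretrain gives 44×4/20 = 8.8.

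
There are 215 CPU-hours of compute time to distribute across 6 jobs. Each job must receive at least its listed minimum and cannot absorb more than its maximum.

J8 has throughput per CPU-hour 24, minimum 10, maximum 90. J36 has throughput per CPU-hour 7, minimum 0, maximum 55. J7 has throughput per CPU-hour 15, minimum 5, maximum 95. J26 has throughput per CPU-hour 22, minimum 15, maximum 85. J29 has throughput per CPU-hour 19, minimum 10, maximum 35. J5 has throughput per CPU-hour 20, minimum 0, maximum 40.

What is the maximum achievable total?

4795

Meeting every minimum uses 10+0+5+15+10+0 = 40 CPU-hours, leaving 175.
Order the jobs by throughput per CPU-hour: J8 24 > J26 22 > J5 20 > J29 19 > J7 15 > J36 7.
Give J8 80 more to hit its cap of 90 — 95 left.
J26: +70 to 85 (cap) — 25 left.
J5: +25 (room for 40) → 25. Pool exhausted.
Total = 24×90 + 15×5 + 22×85 + 19×10 + 20×25 = 4795.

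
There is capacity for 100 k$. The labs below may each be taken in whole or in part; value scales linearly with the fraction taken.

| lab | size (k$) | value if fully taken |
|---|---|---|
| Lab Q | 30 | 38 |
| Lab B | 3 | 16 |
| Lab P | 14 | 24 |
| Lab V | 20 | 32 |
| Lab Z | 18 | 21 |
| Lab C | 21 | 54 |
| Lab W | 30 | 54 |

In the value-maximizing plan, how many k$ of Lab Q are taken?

Rank by value-to-size ratio: Lab B 16/3≈5.33, Lab C 54/21≈2.57, Lab W 54/30≈1.8, Lab P 24/14≈1.71, Lab V 32/20≈1.6, Lab Q 38/30≈1.27, Lab Z 21/18≈1.17.
Take all of Lab B (3 k$, value 16) → 97 k$ left.
All 21 k$ of Lab C fit (value 54) → 76 remain.
All 30 k$ of Lab W fit (value 54) → 46 remain.
Lab P: take in full, 14 k$ for value 24 → 32 left.
Lab V: take in full, 20 k$ for value 32 → 12 left.
12 k$ left: a 12/30 share of Lab Q gives 38×12/30 = 15.2.

12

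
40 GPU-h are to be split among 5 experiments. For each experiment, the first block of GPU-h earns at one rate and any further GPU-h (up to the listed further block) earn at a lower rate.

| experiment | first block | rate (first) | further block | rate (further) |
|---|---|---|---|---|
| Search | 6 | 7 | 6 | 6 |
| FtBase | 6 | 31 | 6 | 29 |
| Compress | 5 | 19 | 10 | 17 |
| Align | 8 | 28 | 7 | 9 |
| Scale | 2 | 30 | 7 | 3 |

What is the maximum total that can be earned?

Treat each block as its own option and order by rate: FtBase/T1 31 > Scale/T1 30 > FtBase/T2 29 > Align/T1 28 > Compress/T1 19 > Compress/T2 17 > Align/T2 9 > Search/T1 7 > Search/T2 6 > Scale/T2 3.
Fill FtBase T1 block (6 at 31) → 34 left.
Fill Scale T1 block (2 at 30) → 32 left.
FtBase/T2 (29): +6 → 26 left.
Align/T1 (28): +8 → 18 left.
Fill Compress T1 block (5 at 19) → 13 left.
Fill Compress T2 block (10 at 17) → 3 left.
3 remain; put them into Align T2 at 9.
Total = 31×6 + 30×2 + 29×6 + 28×8 + 19×5 + 17×10 + 9×3 = 936.

936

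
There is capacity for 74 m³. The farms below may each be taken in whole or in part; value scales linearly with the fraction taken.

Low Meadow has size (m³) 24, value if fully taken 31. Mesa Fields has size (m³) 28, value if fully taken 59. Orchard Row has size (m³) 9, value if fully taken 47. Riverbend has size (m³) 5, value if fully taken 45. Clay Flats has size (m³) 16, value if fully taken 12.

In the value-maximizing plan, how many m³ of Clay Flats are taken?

8

Best value per unit of size first: Riverbend 45/5≈9, Orchard Row 47/9≈5.22, Mesa Fields 59/28≈2.11, Low Meadow 31/24≈1.29, Clay Flats 12/16≈0.75.
Take all of Riverbend (5 m³, value 45) — 69 m³ left.
Orchard Row: take in full, 9 m³ for value 47 — 60 left.
Take all of Mesa Fields (28 m³, value 59) — 32 m³ left.
All 24 m³ of Low Meadow fit (value 31) — 8 remain.
Only 8 m³ remain; take 8/16 of Clay Flats for value 12×8/16 = 6.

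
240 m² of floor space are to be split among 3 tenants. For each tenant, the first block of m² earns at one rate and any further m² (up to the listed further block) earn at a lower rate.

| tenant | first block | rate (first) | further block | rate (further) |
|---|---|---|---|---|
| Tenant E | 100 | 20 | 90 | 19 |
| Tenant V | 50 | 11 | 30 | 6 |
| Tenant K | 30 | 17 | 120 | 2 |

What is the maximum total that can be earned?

4440

Order all 6 blocks by rate: Tenant E/T1 20 > Tenant E/T2 19 > Tenant K/T1 17 > Tenant V/T1 11 > Tenant V/T2 6 > Tenant K/T2 2.
Tenant E/T1 (20): +100 — 140 left.
Tenant E T2 at 19: fill all 90 — 50 left.
Tenant K T1 at 17: fill all 30 — 20 left.
20 remain; put them into Tenant V T1 at 11.
Total = 20×100 + 19×90 + 17×30 + 11×20 = 4440.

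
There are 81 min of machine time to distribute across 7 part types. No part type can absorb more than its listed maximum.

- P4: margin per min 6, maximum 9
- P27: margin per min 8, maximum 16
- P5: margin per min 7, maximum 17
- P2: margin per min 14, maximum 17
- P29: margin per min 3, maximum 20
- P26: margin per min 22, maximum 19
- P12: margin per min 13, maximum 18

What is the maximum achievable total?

Order the part types by margin per min: P26 22 > P2 14 > P12 13 > P27 8 > P5 7 > P4 6 > P29 3.
P26 takes 19 to reach its cap of 19 → 62 left.
Give P2 17 to hit its cap of 17 → 45 left.
P12: +18 to 18 (cap) → 27 left.
Give P27 16 to hit its cap of 16 → 11 left.
P5: +11 (room for 17) → 11. Pool exhausted.
Total = 8×16 + 7×11 + 14×17 + 22×19 + 13×18 = 1095.

1095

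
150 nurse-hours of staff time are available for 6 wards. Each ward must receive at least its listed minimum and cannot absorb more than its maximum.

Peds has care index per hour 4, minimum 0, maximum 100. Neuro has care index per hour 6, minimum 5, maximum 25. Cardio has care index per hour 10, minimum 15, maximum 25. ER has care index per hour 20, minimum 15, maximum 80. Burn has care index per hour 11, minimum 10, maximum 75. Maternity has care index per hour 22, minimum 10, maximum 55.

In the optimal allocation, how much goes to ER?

65

Meeting every minimum uses 0+5+15+15+10+10 = 55 nurse-hours, leaving 95.
Rank by care index per hour: Maternity 22 > ER 20 > Burn 11 > Cardio 10 > Neuro 6 > Peds 4.
Maternity: +45 to 55 (cap) ; 50 left.
Only 50 left; ER takes them to reach 65.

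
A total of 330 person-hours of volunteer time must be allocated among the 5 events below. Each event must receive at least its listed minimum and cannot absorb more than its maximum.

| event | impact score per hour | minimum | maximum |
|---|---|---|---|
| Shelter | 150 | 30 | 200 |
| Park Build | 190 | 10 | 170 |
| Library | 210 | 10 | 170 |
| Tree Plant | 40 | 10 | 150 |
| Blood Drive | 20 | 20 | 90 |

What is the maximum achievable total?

Meeting every minimum uses 30+10+10+10+20 = 80 person-hours, leaving 250.
Order the events by impact score per hour: Library 210 > Park Build 190 > Shelter 150 > Tree Plant 40 > Blood Drive 20.
Library: +160 to 170 (cap) — 90 left.
Park Build has room for 160 more but only 90 remain, so it gets 100.
Total = 150×30 + 190×100 + 210×170 + 40×10 + 20×20 = 60000.

60000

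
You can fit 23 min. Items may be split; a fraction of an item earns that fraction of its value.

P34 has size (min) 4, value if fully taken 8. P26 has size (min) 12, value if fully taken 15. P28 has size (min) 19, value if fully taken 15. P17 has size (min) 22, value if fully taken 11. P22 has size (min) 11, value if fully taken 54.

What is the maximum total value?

72

Rank by value-to-size ratio: P22 54/11≈4.91, P34 8/4≈2, P26 15/12≈1.25, P28 15/19≈0.789, P17 11/22≈0.5.
All 11 min of P22 fit (value 54) → 12 remain.
P34: take in full, 4 min for value 8 → 8 left.
Only 8 min remain; take 8/12 of P26 for value 15×8/12 = 10.
Total value = 72.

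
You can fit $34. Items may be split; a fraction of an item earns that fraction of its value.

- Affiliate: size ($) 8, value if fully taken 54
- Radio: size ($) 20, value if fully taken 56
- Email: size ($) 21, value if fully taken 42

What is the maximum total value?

122

Sort by value density: Affiliate 54/8≈6.75, Radio 56/20≈2.8, Email 42/21≈2.
Take all of Affiliate (8 $, value 54) — 26 $ left.
All 20 $ of Radio fit (value 56) — 6 remain.
Only 6 $ remain; take 6/21 of Email for value 42×6/21 = 12.
Total value = 122.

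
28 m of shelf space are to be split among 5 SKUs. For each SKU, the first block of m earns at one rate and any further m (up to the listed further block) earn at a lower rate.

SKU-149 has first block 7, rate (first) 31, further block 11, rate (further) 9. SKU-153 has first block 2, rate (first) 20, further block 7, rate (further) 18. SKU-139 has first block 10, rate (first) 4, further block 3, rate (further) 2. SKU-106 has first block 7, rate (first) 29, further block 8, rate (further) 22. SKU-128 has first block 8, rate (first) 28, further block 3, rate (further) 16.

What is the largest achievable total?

Treat each block as its own option and order by rate: SKU-149/tier1 31 > SKU-106/tier1 29 > SKU-128/tier1 28 > SKU-106/tier2 22 > SKU-153/tier1 20 > SKU-153/tier2 18 > SKU-128/tier2 16 > SKU-149/tier2 9 > SKU-139/tier1 4 > SKU-139/tier2 2.
SKU-149/tier1 (31): +7 ; 21 left.
Fill SKU-106 tier1 block (7 at 29) ; 14 left.
SKU-128 tier1 at 28: fill all 8 ; 6 left.
SKU-106/tier2: +6 of 8 at 22; pool empty.
Total = 31×7 + 29×7 + 28×8 + 22×6 = 776.

776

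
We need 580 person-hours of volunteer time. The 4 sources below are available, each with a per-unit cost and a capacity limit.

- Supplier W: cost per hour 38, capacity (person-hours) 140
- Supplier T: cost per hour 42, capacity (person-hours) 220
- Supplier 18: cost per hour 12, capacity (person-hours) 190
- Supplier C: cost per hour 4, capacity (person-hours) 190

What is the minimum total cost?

10880

Cheapest first:
Supplier C (4): use full 190 ; 390 person-hours to go.
Supplier 18 (12): use full 190 ; 200 person-hours to go.
Take 140 from Supplier W at 38 ; need 60 more.
Supplier T (42): take the remaining 60 ; done.
Cost = 190×4 + 190×12 + 140×38 + 60×42 = 10880.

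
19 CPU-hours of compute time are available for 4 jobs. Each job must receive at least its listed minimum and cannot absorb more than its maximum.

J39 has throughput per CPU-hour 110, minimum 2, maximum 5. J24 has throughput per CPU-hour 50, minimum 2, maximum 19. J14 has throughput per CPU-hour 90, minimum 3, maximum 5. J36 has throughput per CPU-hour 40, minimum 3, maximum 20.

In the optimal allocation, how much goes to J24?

Meeting every minimum uses 2+2+3+3 = 10 CPU-hours, leaving 9.
Highest throughput per CPU-hour first: J39 110 > J14 90 > J24 50 > J36 40.
Give J39 3 more to hit its cap of 5 — 6 left.
J14: +2 to 5 (cap) — 4 left.
J24: +4 (room for 17) → 6. Pool exhausted.

6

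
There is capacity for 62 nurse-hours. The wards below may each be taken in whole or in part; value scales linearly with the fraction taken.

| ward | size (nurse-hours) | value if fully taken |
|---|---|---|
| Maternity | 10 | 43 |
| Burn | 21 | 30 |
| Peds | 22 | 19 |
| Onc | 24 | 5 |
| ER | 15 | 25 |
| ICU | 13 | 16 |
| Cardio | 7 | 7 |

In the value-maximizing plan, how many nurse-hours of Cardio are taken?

Sort by value density: Maternity 43/10≈4.3, ER 25/15≈1.67, Burn 30/21≈1.43, ICU 16/13≈1.23, Cardio 7/7≈1, Peds 19/22≈0.864, Onc 5/24≈0.208.
Maternity: take in full, 10 nurse-hours for value 43 ; 52 left.
Take all of ER (15 nurse-hours, value 25) ; 37 nurse-hours left.
Take all of Burn (21 nurse-hours, value 30) ; 16 nurse-hours left.
All 13 nurse-hours of ICU fit (value 16) ; 3 remain.
Only 3 nurse-hours remain; take 3/7 of Cardio for value 7×3/7 = 3.

3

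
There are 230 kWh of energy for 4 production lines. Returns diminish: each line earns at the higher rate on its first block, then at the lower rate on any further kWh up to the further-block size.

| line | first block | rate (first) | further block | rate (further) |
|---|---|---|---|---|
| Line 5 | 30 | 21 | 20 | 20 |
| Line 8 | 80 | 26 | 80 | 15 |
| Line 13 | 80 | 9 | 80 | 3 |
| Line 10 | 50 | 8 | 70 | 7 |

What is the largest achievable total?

Treat each block as its own option and order by rate: Line 8/tier1 26 > Line 5/tier1 21 > Line 5/tier2 20 > Line 8/tier2 15 > Line 13/tier1 9 > Line 10/tier1 8 > Line 10/tier2 7 > Line 13/tier2 3.
Line 8 tier1 at 26: fill all 80 ; 150 left.
Line 5/tier1 (21): +30 ; 120 left.
Line 5/tier2 (20): +20 ; 100 left.
Fill Line 8 tier2 block (80 at 15) ; 20 left.
Line 13 tier1 at 9: only 20 left, fill 20.
Total = 26×80 + 21×30 + 20×20 + 15×80 + 9×20 = 4490.

4490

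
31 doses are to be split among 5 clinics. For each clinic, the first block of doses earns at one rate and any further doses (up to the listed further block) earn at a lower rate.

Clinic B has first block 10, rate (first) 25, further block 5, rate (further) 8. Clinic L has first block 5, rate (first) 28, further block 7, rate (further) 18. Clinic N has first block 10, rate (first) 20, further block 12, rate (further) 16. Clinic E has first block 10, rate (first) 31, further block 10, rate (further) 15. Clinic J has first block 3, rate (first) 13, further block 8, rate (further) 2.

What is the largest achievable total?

820

Rank every tier by rate: Clinic E/first 31 > Clinic L/first 28 > Clinic B/first 25 > Clinic N/first 20 > Clinic L/second 18 > Clinic N/second 16 > Clinic E/second 15 > Clinic J/first 13 > Clinic B/second 8 > Clinic J/second 2.
Clinic E/first (31): +10 ; 21 left.
Clinic L first at 28: fill all 5 ; 16 left.
Clinic B first at 25: fill all 10 ; 6 left.
6 remain; put them into Clinic N first at 20.
Total = 31×10 + 28×5 + 25×10 + 20×6 = 820.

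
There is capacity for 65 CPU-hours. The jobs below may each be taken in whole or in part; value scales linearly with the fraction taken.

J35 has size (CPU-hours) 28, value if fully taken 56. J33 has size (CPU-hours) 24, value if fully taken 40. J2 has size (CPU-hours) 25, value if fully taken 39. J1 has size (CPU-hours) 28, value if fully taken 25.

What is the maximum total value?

116.28

Best value per unit of size first: J35 56/28≈2, J33 40/24≈1.67, J2 39/25≈1.56, J1 25/28≈0.893.
J35: take in full, 28 CPU-hours for value 56 → 37 left.
J33: take in full, 24 CPU-hours for value 40 → 13 left.
Only 13 CPU-hours remain; take 13/25 of J2 for value 39×13/25 = 20.28.
Total value = 116.28.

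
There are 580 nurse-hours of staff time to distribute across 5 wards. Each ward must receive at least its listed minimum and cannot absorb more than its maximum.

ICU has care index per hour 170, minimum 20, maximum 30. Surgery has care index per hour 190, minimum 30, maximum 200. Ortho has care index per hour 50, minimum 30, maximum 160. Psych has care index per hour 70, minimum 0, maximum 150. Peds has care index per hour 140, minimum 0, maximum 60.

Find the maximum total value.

69000

Meeting every minimum uses 20+30+30+0+0 = 80 nurse-hours, leaving 500.
Rank by care index per hour: Surgery 190 > ICU 170 > Peds 140 > Psych 70 > Ortho 50.
Surgery takes 170 more to reach its cap of 200 → 330 left.
ICU: +10 to 30 (cap) → 320 left.
Peds takes 60 more to reach its cap of 60 → 260 left.
Psych: +150 to 150 (cap) → 110 left.
Ortho: +110 (room for 130) → 140. Pool exhausted.
Total = 170×30 + 190×200 + 50×140 + 70×150 + 140×60 = 69000.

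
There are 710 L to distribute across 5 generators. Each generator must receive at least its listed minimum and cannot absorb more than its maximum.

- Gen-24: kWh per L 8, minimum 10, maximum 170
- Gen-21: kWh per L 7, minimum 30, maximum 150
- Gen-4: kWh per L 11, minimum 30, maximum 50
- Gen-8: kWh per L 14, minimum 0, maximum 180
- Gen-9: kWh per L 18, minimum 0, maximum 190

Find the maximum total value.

Meeting every minimum uses 10+30+30+0+0 = 70 L, leaving 640.
Highest kWh per L first: Gen-9 18 > Gen-8 14 > Gen-4 11 > Gen-24 8 > Gen-21 7.
Give Gen-9 190 more to hit its cap of 190 ; 450 left.
Gen-8 takes 180 more to reach its cap of 180 ; 270 left.
Give Gen-4 20 more to hit its cap of 50 ; 250 left.
Gen-24 takes 160 more to reach its cap of 170 ; 90 left.
Gen-21 has room for 120 more but only 90 remain, so it gets 120.
Total = 8×170 + 7×120 + 11×50 + 14×180 + 18×190 = 8690.

8690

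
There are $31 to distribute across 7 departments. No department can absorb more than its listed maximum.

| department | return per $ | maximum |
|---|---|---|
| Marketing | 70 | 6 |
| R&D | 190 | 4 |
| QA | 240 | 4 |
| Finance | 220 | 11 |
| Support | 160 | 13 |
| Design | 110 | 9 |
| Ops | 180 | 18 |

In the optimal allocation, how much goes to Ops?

Highest return per $ first: QA 240 > Finance 220 > R&D 190 > Ops 180 > Support 160 > Design 110 > Marketing 70.
QA: +4 to 4 (cap) → 27 left.
Finance takes 11 to reach its cap of 11 → 16 left.
R&D: +4 to 4 (cap) → 12 left.
Only 12 left; Ops takes them to reach 12.

12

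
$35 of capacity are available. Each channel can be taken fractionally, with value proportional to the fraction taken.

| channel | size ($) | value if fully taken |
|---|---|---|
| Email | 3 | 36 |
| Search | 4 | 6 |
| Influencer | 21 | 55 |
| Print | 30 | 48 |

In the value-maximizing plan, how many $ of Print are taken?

11

Sort by value density: Email 36/3≈12, Influencer 55/21≈2.62, Print 48/30≈1.6, Search 6/4≈1.5.
All 3 $ of Email fit (value 36) — 32 remain.
All 21 $ of Influencer fit (value 55) — 11 remain.
11 $ left: a 11/30 share of Print gives 48×11/30 = 17.6.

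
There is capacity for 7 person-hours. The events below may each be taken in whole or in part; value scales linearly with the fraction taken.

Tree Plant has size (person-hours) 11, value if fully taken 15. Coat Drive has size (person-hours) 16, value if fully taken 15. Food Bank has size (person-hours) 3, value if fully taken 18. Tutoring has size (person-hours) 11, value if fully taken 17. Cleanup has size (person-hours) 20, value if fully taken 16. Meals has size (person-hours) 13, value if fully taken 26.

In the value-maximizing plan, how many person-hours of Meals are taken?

Sort by value density: Food Bank 18/3≈6, Meals 26/13≈2, Tutoring 17/11≈1.55, Tree Plant 15/11≈1.36, Coat Drive 15/16≈0.938, Cleanup 16/20≈0.8.
All 3 person-hours of Food Bank fit (value 18) ; 4 remain.
Fill the last 4 person-hours with part of Meals: 4/13 of it earns 8.

4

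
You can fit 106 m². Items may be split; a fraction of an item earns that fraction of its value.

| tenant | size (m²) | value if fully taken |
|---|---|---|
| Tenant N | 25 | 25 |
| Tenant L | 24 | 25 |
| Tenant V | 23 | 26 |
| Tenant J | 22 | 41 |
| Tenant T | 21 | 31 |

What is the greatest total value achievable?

Best value per unit of size first: Tenant J 41/22≈1.86, Tenant T 31/21≈1.48, Tenant V 26/23≈1.13, Tenant L 25/24≈1.04, Tenant N 25/25≈1.
Tenant J: take in full, 22 m² for value 41 ; 84 left.
Tenant T: take in full, 21 m² for value 31 ; 63 left.
Tenant V: take in full, 23 m² for value 26 ; 40 left.
All 24 m² of Tenant L fit (value 25) ; 16 remain.
Only 16 m² remain; take 16/25 of Tenant N for value 25×16/25 = 16.
Total value = 139.

139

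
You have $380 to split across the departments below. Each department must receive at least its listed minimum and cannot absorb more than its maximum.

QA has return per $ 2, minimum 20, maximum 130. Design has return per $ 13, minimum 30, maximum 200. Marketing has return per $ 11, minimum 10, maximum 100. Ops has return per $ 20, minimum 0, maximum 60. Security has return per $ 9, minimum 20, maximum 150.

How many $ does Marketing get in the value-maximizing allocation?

Meeting every minimum uses 20+30+10+0+20 = 80 $, leaving 300.
Order the departments by return per $: Ops 20 > Design 13 > Marketing 11 > Security 9 > QA 2.
Ops takes 60 more to reach its cap of 60 ; 240 left.
Design takes 170 more to reach its cap of 200 ; 70 left.
Marketing has room for 90 more but only 70 remain, so it gets 80.

80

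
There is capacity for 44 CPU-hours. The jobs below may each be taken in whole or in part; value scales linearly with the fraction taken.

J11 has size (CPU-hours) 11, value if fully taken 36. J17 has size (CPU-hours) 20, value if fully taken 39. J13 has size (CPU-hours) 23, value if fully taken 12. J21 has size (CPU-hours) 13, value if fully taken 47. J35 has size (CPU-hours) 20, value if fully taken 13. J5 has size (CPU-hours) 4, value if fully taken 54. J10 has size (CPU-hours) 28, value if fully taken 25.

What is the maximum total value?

168.2

Rank by value-to-size ratio: J5 54/4≈13.5, J21 47/13≈3.62, J11 36/11≈3.27, J17 39/20≈1.95, J10 25/28≈0.893, J35 13/20≈0.65, J13 12/23≈0.522.
All 4 CPU-hours of J5 fit (value 54) — 40 remain.
J21: take in full, 13 CPU-hours for value 47 — 27 left.
All 11 CPU-hours of J11 fit (value 36) — 16 remain.
Only 16 CPU-hours remain; take 16/20 of J17 for value 39×16/20 = 31.2.
Total value = 168.2.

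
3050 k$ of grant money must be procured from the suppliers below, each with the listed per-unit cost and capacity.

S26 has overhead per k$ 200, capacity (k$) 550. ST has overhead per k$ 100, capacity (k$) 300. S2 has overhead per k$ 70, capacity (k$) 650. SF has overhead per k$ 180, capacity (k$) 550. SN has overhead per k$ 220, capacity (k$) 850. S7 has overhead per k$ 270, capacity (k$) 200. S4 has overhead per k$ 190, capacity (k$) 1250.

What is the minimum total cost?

472000

Use suppliers in increasing cost order.
S2 at 70: take all 650 k$ → 2400 still needed.
ST at 100: take all 300 k$ → 2100 still needed.
SF (180): use full 550 → 1550 k$ to go.
S4 (190): use full 1250 → 300 k$ to go.
Take 300 from S26 at 200 to finish.
SN, S7: unused.
Cost = 650×70 + 300×100 + 550×180 + 1250×190 + 300×200 = 472000.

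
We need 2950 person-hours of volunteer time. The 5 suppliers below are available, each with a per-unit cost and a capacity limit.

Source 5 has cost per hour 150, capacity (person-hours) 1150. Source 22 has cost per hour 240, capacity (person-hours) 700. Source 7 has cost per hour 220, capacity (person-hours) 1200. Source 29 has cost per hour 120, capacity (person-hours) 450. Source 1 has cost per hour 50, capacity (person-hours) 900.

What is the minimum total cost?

370500

Fill from the cheapest supplier first.
Take 900 from Source 1 at 50 ; need 2050 more.
Source 29 (120): use full 450 ; 1600 person-hours to go.
Source 5 (150): use full 1150 ; 450 person-hours to go.
Take 450 from Source 7 at 220 to finish.
Source 22: unused.
Cost = 900×50 + 450×120 + 1150×150 + 450×220 = 370500.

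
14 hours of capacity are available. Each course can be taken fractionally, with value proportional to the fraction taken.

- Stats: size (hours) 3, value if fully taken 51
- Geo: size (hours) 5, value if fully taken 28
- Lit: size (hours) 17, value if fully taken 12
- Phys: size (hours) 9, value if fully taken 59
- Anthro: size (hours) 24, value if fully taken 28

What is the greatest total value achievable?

121.2

Rank by value-to-size ratio: Stats 51/3≈17, Phys 59/9≈6.56, Geo 28/5≈5.6, Anthro 28/24≈1.17, Lit 12/17≈0.706.
Stats: take in full, 3 hours for value 51 — 11 left.
Take all of Phys (9 hours, value 59) — 2 hours left.
2 hours left: a 2/5 share of Geo gives 28×2/5 = 11.2.
Total value = 121.2.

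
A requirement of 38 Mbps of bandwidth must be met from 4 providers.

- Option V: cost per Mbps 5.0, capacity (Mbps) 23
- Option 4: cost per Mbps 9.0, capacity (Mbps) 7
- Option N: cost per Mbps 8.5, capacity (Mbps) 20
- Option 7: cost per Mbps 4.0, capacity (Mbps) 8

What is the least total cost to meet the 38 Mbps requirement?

206.5

Cheapest first:
Take 8 from Option 7 at 4.0 → need 30 more.
Option V at 5.0: take all 23 Mbps → 7 still needed.
Take 7 from Option N at 8.5 to finish.
Option 4: unused.
Cost = 8×4.0 + 23×5.0 + 7×8.5 = 206.5.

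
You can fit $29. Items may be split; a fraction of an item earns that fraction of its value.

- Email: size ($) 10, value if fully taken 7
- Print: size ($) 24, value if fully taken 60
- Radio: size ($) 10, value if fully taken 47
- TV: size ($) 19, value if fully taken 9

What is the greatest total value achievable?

94.5

Rank by value-to-size ratio: Radio 47/10≈4.7, Print 60/24≈2.5, Email 7/10≈0.7, TV 9/19≈0.474.
All 10 $ of Radio fit (value 47) — 19 remain.
Only 19 $ remain; take 19/24 of Print for value 60×19/24 = 47.5.
Total value = 94.5.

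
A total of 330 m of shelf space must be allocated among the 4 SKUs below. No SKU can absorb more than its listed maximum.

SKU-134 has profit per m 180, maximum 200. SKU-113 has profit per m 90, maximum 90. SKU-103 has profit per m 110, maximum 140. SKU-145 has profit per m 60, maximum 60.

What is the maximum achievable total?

Order the SKUs by profit per m: SKU-134 180 > SKU-103 110 > SKU-113 90 > SKU-145 60.
Give SKU-134 200 to hit its cap of 200 → 130 left.
SKU-103 has room for 140 but only 130 remain, so it gets 130.
Total = 180×200 + 110×130 = 50300.

50300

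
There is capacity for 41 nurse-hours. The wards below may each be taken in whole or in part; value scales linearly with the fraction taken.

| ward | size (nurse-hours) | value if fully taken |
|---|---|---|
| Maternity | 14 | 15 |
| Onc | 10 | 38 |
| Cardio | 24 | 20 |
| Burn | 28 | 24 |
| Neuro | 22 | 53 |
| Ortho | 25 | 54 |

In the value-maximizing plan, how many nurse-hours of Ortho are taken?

9

Best value per unit of size first: Onc 38/10≈3.8, Neuro 53/22≈2.41, Ortho 54/25≈2.16, Maternity 15/14≈1.07, Burn 24/28≈0.857, Cardio 20/24≈0.833.
Onc: take in full, 10 nurse-hours for value 38 — 31 left.
All 22 nurse-hours of Neuro fit (value 53) — 9 remain.
9 nurse-hours left: a 9/25 share of Ortho gives 54×9/25 = 19.44.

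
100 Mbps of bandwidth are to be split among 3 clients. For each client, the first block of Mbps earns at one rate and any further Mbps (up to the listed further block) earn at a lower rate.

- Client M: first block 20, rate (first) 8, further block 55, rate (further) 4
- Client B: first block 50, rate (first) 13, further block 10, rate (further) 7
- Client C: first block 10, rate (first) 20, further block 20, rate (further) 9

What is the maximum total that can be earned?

1190

Treat each block as its own option and order by rate: Client C/T1 20 > Client B/T1 13 > Client C/T2 9 > Client M/T1 8 > Client B/T2 7 > Client M/T2 4.
Client C/T1 (20): +10 ; 90 left.
Client B/T1 (13): +50 ; 40 left.
Client C T2 at 9: fill all 20 ; 20 left.
Client M T1 at 8: fill all 20 ; 0 left.
Total = 20×10 + 13×50 + 9×20 + 8×20 = 1190.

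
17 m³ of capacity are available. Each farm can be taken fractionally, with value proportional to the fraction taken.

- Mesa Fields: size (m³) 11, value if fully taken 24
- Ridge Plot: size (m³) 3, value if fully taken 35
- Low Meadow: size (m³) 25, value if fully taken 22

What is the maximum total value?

61.64

Sort by value density: Ridge Plot 35/3≈11.7, Mesa Fields 24/11≈2.18, Low Meadow 22/25≈0.88.
Ridge Plot: take in full, 3 m³ for value 35 — 14 left.
Take all of Mesa Fields (11 m³, value 24) — 3 m³ left.
Fill the last 3 m³ with part of Low Meadow: 3/25 of it earns 2.64.
Total value = 61.64.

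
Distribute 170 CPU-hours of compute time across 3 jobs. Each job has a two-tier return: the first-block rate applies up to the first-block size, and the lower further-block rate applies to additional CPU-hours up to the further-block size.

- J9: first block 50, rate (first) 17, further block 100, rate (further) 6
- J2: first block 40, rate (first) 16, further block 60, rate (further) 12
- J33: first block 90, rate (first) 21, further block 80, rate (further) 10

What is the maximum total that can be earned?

3220

Order all 6 blocks by rate: J33/T1 21 > J9/T1 17 > J2/T1 16 > J2/T2 12 > J33/T2 10 > J9/T2 6.
Fill J33 T1 block (90 at 21) → 80 left.
Fill J9 T1 block (50 at 17) → 30 left.
J2 T1 at 16: only 30 left, fill 30.
Total = 21×90 + 17×50 + 16×30 = 3220.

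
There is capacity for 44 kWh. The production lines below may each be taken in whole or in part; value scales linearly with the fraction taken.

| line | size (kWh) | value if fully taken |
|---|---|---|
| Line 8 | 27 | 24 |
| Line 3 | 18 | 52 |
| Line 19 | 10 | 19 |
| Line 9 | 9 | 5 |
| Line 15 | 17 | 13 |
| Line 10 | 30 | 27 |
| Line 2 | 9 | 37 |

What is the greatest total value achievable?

Rank by value-to-size ratio: Line 2 37/9≈4.11, Line 3 52/18≈2.89, Line 19 19/10≈1.9, Line 10 27/30≈0.9, Line 8 24/27≈0.889, Line 15 13/17≈0.765, Line 9 5/9≈0.556.
Line 2: take in full, 9 kWh for value 37 → 35 left.
All 18 kWh of Line 3 fit (value 52) → 17 remain.
Line 19: take in full, 10 kWh for value 19 → 7 left.
7 kWh left: a 7/30 share of Line 10 gives 27×7/30 = 6.3.
Total value = 114.3.

114.3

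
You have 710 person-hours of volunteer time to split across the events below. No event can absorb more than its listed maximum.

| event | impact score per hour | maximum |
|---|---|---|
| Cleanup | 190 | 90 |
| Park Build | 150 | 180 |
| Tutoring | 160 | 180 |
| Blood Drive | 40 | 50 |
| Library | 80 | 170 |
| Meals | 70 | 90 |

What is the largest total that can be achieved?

92800

Order the events by impact score per hour: Cleanup 190 > Tutoring 160 > Park Build 150 > Library 80 > Meals 70 > Blood Drive 40.
Cleanup: +90 to 90 (cap) → 620 left.
Tutoring: +180 to 180 (cap) → 440 left.
Park Build takes 180 to reach its cap of 180 → 260 left.
Give Library 170 to hit its cap of 170 → 90 left.
Meals takes 90 to reach its cap of 90 → 0 left.
Total = 190×90 + 150×180 + 160×180 + 80×170 + 70×90 = 92800.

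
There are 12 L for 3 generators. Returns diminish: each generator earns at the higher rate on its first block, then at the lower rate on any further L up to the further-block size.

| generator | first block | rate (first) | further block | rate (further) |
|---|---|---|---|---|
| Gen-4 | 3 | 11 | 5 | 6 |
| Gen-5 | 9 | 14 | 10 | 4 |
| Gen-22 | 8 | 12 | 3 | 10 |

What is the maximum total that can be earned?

Order all 6 blocks by rate: Gen-5/first 14 > Gen-22/first 12 > Gen-4/first 11 > Gen-22/second 10 > Gen-4/second 6 > Gen-5/second 4.
Fill Gen-5 first block (9 at 14) → 3 left.
Gen-22 first at 12: only 3 left, fill 3.
Total = 14×9 + 12×3 = 162.

162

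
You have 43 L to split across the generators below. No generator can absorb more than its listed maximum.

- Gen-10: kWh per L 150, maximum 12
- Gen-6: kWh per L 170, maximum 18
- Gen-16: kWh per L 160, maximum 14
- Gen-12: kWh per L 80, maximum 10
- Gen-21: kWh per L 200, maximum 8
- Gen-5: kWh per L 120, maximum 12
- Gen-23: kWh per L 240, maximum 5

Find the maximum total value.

Rank by kWh per L: Gen-23 240 > Gen-21 200 > Gen-6 170 > Gen-16 160 > Gen-10 150 > Gen-5 120 > Gen-12 80.
Gen-23 takes 5 to reach its cap of 5 — 38 left.
Gen-21 takes 8 to reach its cap of 8 — 30 left.
Gen-6: +18 to 18 (cap) — 12 left.
Only 12 left; Gen-16 takes them to reach 12.
Total = 170×18 + 160×12 + 200×8 + 240×5 = 7780.

7780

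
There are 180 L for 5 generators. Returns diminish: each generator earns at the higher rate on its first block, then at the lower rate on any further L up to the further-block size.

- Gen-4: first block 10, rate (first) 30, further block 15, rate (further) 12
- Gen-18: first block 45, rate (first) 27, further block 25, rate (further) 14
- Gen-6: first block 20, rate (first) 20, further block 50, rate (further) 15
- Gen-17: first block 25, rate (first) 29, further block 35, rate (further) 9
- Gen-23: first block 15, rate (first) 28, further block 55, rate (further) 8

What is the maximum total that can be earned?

Treat each block as its own option and order by rate: Gen-4/T1 30 > Gen-17/T1 29 > Gen-23/T1 28 > Gen-18/T1 27 > Gen-6/T1 20 > Gen-6/T2 15 > Gen-18/T2 14 > Gen-4/T2 12 > Gen-17/T2 9 > Gen-23/T2 8.
Gen-4/T1 (30): +10 → 170 left.
Fill Gen-17 T1 block (25 at 29) → 145 left.
Gen-23 T1 at 28: fill all 15 → 130 left.
Gen-18/T1 (27): +45 → 85 left.
Fill Gen-6 T1 block (20 at 20) → 65 left.
Gen-6 T2 at 15: fill all 50 → 15 left.
Gen-18/T2: +15 of 25 at 14; pool empty.
Total = 30×10 + 29×25 + 28×15 + 27×45 + 20×20 + 15×50 + 14×15 = 4020.

4020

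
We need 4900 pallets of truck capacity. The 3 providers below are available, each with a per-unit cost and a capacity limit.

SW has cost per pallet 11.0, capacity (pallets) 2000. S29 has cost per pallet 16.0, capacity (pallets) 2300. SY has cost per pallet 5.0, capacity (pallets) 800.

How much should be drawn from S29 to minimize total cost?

Fill from the cheapest provider first.
SY (5.0): use full 800 → 4100 pallets to go.
SW (11.0): use full 2000 → 2100 pallets to go.
S29 (16.0): take the remaining 2100 → done.

2100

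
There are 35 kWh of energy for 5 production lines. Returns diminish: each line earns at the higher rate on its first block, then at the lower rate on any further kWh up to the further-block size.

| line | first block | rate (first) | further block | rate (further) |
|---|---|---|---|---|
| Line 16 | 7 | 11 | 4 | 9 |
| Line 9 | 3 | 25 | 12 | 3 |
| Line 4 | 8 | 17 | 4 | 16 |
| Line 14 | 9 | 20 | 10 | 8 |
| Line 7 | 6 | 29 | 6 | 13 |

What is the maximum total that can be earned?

694

Order all 10 blocks by rate: Line 7/first 29 > Line 9/first 25 > Line 14/first 20 > Line 4/first 17 > Line 4/second 16 > Line 7/second 13 > Line 16/first 11 > Line 16/second 9 > Line 14/second 8 > Line 9/second 3.
Line 7/first (29): +6 ; 29 left.
Line 9/first (25): +3 ; 26 left.
Line 14 first at 20: fill all 9 ; 17 left.
Fill Line 4 first block (8 at 17) ; 9 left.
Fill Line 4 second block (4 at 16) ; 5 left.
Line 7 second at 13: only 5 left, fill 5.
Total = 29×6 + 25×3 + 20×9 + 17×8 + 16×4 + 13×5 = 694.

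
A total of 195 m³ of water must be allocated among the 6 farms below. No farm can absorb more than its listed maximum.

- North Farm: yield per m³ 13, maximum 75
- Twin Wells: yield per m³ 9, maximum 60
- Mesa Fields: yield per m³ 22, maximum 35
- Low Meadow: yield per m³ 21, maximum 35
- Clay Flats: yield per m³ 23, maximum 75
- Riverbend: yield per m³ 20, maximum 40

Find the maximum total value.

4160

Order the farms by yield per m³: Clay Flats 23 > Mesa Fields 22 > Low Meadow 21 > Riverbend 20 > North Farm 13 > Twin Wells 9.
Give Clay Flats 75 to hit its cap of 75 — 120 left.
Mesa Fields takes 35 to reach its cap of 35 — 85 left.
Give Low Meadow 35 to hit its cap of 35 — 50 left.
Riverbend takes 40 to reach its cap of 40 — 10 left.
North Farm: +10 (room for 75) → 10. Pool exhausted.
Total = 13×10 + 22×35 + 21×35 + 23×75 + 20×40 = 4160.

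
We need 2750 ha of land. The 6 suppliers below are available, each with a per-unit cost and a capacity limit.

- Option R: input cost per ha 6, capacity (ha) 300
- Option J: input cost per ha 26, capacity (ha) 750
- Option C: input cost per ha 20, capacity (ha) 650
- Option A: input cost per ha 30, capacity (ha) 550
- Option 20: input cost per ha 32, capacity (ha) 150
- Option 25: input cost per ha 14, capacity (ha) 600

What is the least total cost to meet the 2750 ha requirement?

56200

Fill from the cheapest supplier first.
Take 300 from Option R at 6 — need 2450 more.
Take 600 from Option 25 at 14 — need 1850 more.
Take 650 from Option C at 20 — need 1200 more.
Option J at 26: take all 750 ha — 450 still needed.
Option A at 30: take 450 of its 550 — requirement met.
Option 20: unused.
Cost = 300×6 + 600×14 + 650×20 + 750×26 + 450×30 = 56200.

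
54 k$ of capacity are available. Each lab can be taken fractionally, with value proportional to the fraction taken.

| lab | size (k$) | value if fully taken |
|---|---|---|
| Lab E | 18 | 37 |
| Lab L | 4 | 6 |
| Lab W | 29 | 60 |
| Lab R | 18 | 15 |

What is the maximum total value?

Sort by value density: Lab W 60/29≈2.07, Lab E 37/18≈2.06, Lab L 6/4≈1.5, Lab R 15/18≈0.833.
Lab W: take in full, 29 k$ for value 60 — 25 left.
Take all of Lab E (18 k$, value 37) — 7 k$ left.
All 4 k$ of Lab L fit (value 6) — 3 remain.
Fill the last 3 k$ with part of Lab R: 3/18 of it earns 2.5.
Total value = 105.5.

105.5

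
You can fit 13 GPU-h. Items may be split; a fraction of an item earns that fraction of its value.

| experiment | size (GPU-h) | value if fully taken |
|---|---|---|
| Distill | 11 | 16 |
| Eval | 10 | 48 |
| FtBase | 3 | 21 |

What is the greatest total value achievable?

69

Sort by value density: FtBase 21/3≈7, Eval 48/10≈4.8, Distill 16/11≈1.45.
FtBase: take in full, 3 GPU-h for value 21 → 10 left.
Take all of Eval (10 GPU-h, value 48) → 0 GPU-h left.
Total value = 69.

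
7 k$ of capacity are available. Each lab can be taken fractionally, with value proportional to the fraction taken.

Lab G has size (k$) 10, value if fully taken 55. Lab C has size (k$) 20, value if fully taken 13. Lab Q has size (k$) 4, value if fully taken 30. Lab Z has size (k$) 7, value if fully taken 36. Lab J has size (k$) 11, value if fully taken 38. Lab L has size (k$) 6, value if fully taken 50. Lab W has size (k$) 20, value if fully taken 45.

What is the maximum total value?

Rank by value-to-size ratio: Lab L 50/6≈8.33, Lab Q 30/4≈7.5, Lab G 55/10≈5.5, Lab Z 36/7≈5.14, Lab J 38/11≈3.45, Lab W 45/20≈2.25, Lab C 13/20≈0.65.
Lab L: take in full, 6 k$ for value 50 → 1 left.
1 k$ left: a 1/4 share of Lab Q gives 30×1/4 = 7.5.
Total value = 57.5.

57.5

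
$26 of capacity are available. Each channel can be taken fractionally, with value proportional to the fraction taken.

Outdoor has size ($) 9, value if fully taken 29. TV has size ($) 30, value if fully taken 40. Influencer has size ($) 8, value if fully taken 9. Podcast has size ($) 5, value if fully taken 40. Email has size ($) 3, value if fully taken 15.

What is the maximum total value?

96

Best value per unit of size first: Podcast 40/5≈8, Email 15/3≈5, Outdoor 29/9≈3.22, TV 40/30≈1.33, Influencer 9/8≈1.12.
Podcast: take in full, 5 $ for value 40 → 21 left.
Email: take in full, 3 $ for value 15 → 18 left.
Outdoor: take in full, 9 $ for value 29 → 9 left.
Fill the last 9 $ with part of TV: 9/30 of it earns 12.
Total value = 96.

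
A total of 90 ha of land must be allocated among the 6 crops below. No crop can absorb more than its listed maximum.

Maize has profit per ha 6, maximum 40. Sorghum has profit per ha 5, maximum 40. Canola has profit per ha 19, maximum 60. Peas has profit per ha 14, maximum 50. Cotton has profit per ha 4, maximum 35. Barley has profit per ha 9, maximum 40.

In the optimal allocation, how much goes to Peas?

30

Highest profit per ha first: Canola 19 > Peas 14 > Barley 9 > Maize 6 > Sorghum 5 > Cotton 4.
Give Canola 60 to hit its cap of 60 ; 30 left.
Peas has room for 50 but only 30 remain, so it gets 30.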